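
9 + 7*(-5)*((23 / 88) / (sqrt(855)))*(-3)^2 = 9 - 483*sqrt(95) / 1672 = 6.18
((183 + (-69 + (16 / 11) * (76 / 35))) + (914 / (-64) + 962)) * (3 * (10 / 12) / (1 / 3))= 39357861 / 4928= 7986.58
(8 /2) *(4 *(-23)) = -368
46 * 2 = 92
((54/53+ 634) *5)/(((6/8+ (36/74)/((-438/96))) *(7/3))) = 259728160/122801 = 2115.03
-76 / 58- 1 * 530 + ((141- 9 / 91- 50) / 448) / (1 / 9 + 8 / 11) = -3257061165 / 6133036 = -531.07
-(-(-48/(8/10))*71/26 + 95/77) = -165245/1001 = -165.08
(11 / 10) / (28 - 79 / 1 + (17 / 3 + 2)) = -33 / 1300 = -0.03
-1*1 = -1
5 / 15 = 1 / 3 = 0.33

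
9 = 9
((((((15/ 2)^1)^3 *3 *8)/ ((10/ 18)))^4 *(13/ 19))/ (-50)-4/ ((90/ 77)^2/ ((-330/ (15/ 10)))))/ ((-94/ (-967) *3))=-22467512339936877209879/ 4339980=-5176870017819639.08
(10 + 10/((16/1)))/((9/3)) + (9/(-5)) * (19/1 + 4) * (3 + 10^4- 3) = -9935915/24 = -413996.46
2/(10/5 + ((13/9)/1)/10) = 180/193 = 0.93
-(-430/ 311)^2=-184900/ 96721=-1.91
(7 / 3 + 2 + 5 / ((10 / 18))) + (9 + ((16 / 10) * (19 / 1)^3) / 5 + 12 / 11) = 1830101 / 825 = 2218.30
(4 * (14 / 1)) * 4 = 224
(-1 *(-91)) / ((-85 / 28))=-2548 / 85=-29.98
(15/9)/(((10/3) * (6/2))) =1/6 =0.17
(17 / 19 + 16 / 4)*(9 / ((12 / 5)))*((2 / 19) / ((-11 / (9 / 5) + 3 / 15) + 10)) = 62775 / 132848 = 0.47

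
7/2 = 3.50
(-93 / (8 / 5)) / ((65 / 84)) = -1953 / 26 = -75.12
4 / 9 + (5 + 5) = 94 / 9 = 10.44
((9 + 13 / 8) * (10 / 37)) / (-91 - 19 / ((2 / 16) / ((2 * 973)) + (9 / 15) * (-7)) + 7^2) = -138942275 / 1813267288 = -0.08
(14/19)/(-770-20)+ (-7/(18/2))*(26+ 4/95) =-273637/13509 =-20.26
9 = 9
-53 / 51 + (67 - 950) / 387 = -21848 / 6579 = -3.32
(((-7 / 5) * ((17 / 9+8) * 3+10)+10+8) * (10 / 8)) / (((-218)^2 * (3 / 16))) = -563 / 106929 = -0.01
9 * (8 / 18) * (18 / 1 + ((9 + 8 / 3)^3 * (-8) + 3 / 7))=-9590068 / 189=-50741.10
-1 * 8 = -8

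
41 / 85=0.48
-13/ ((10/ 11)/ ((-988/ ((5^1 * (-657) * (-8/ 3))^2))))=35321/ 191844000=0.00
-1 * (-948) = 948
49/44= 1.11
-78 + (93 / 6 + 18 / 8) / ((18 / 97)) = 1271 / 72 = 17.65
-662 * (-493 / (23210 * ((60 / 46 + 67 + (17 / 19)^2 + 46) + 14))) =1354908449 / 12440072590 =0.11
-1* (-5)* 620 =3100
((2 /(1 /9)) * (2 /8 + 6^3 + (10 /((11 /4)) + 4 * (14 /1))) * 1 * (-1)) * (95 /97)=-10378845 /2134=-4863.56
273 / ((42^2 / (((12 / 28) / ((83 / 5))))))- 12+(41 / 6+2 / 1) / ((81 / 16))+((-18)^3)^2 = 134454498463715 / 3953124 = 34012213.75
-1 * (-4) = 4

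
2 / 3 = 0.67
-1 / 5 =-0.20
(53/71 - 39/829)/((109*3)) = 0.00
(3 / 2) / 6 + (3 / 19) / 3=23 / 76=0.30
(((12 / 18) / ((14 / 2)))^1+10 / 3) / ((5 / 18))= 432 / 35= 12.34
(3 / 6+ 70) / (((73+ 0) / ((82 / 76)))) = 1.04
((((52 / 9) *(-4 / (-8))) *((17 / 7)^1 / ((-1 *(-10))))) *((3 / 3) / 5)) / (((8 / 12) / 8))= 884 / 525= 1.68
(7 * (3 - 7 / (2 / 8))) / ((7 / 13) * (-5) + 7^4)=-325 / 4454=-0.07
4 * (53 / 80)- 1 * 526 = -10467 / 20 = -523.35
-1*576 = -576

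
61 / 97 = 0.63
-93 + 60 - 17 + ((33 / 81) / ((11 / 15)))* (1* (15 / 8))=-1175 / 24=-48.96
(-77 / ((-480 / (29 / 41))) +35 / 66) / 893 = 0.00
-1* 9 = -9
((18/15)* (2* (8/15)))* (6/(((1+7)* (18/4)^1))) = 16/75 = 0.21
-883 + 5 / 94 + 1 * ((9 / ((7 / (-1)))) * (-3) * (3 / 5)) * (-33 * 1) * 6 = -4412467 / 3290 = -1341.18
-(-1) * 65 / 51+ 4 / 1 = 269 / 51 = 5.27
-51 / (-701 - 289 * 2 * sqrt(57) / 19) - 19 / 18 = -146126131 / 150018606 - 29478 * sqrt(57) / 8334367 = -1.00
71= 71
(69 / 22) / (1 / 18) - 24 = 357 / 11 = 32.45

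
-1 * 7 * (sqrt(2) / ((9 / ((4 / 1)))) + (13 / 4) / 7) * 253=-7084 * sqrt(2) / 9- 3289 / 4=-1935.39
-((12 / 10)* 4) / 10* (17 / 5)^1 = -204 / 125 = -1.63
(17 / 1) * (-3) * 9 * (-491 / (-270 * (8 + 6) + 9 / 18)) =-450738 / 7559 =-59.63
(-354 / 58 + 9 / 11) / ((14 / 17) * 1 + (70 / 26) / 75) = -6.15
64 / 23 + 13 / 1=363 / 23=15.78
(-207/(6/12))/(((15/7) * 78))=-161/65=-2.48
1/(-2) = -1/2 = -0.50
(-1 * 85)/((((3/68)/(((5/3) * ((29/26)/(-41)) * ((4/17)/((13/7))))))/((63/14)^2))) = 1552950/6929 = 224.12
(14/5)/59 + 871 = 256959/295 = 871.05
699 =699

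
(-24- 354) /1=-378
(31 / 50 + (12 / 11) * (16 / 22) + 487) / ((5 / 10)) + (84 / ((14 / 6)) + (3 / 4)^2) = 49048041 / 48400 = 1013.39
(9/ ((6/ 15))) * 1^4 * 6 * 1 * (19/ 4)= 2565/ 4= 641.25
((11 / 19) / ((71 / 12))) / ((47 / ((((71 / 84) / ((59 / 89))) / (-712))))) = -11 / 2950472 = -0.00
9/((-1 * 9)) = -1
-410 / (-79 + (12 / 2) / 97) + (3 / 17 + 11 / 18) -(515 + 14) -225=-1752638711 / 2343042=-748.02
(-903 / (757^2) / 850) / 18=-301 / 2922549900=-0.00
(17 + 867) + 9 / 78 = 22987 / 26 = 884.12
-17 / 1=-17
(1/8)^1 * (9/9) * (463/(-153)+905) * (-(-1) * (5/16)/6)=345005/58752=5.87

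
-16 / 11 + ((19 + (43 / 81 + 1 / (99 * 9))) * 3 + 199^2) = 3926156 / 99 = 39658.14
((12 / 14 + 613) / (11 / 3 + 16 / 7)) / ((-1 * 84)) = -4297 / 3500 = -1.23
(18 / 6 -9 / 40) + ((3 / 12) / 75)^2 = 249751 / 90000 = 2.78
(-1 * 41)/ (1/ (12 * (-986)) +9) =-485112/ 106487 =-4.56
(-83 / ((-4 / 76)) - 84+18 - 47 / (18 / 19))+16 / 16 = 26323 / 18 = 1462.39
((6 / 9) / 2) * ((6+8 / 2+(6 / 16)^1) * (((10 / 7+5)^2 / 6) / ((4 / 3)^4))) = 1512675 / 200704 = 7.54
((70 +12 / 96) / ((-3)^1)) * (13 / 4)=-2431 / 32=-75.97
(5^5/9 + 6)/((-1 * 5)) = -3179/45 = -70.64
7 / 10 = 0.70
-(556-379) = -177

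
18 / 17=1.06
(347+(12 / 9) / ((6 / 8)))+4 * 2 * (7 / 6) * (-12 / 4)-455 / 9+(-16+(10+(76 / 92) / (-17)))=929627 / 3519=264.17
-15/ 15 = -1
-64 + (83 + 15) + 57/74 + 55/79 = 207337/5846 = 35.47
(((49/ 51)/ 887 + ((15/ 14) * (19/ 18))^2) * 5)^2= 463782948889693225/ 11320411833835776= 40.97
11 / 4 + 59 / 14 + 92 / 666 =66223 / 9324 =7.10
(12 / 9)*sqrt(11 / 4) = 2*sqrt(11) / 3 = 2.21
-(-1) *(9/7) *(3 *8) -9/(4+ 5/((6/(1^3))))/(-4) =12717/406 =31.32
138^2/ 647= 19044/ 647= 29.43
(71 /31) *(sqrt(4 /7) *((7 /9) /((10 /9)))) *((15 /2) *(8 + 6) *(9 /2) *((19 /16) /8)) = 254961 *sqrt(7) /7936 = 85.00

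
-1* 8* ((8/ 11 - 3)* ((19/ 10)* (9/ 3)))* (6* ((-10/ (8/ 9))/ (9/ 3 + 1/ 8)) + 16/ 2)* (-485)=7519440/ 11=683585.45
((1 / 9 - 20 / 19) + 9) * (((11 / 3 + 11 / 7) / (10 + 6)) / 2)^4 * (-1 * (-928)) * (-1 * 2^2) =-182838638125 / 8513600256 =-21.48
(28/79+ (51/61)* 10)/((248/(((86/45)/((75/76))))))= 34312366/504187875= 0.07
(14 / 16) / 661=7 / 5288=0.00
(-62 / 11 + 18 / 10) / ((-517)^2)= -211 / 14700895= -0.00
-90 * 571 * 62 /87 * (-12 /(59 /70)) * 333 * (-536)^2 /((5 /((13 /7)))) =31701328273704960 /1711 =18527953403684.96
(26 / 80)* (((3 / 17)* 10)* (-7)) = -273 / 68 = -4.01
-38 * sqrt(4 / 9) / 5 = -76 / 15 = -5.07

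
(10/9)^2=100/81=1.23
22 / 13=1.69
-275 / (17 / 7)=-1925 / 17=-113.24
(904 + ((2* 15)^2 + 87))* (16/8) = 3782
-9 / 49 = -0.18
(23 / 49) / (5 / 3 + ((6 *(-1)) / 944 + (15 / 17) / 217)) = 17163336 / 60858553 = 0.28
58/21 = 2.76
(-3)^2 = 9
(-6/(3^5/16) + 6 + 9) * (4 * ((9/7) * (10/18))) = 3380/81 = 41.73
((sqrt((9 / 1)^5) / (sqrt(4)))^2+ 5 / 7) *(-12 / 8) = -1240089 / 56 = -22144.45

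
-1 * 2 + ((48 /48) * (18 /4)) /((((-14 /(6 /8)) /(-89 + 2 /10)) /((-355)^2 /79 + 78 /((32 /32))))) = 396142319 /11060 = 35817.57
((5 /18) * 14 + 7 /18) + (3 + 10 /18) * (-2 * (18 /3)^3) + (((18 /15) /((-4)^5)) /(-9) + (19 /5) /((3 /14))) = -34882301 /23040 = -1513.99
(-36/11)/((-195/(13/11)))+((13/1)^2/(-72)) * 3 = -101957/14520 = -7.02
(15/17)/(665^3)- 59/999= -58992369778/998870854275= -0.06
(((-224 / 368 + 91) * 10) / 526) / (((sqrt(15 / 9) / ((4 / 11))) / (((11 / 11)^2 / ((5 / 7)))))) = 5292 * sqrt(15) / 30245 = 0.68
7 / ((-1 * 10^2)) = -7 / 100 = -0.07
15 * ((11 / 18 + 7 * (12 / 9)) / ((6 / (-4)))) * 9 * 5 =-4475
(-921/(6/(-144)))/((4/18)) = 99468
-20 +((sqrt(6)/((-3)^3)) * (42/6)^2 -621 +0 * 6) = -641 -49 * sqrt(6)/27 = -645.45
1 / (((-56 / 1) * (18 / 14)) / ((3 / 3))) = -1 / 72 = -0.01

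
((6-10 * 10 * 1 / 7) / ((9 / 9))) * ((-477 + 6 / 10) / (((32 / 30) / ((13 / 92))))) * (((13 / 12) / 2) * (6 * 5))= 87556365 / 10304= 8497.32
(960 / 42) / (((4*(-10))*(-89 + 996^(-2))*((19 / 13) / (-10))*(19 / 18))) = -0.04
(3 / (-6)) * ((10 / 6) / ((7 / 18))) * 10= -150 / 7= -21.43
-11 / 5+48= 229 / 5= 45.80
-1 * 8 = -8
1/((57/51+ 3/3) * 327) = 17/11772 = 0.00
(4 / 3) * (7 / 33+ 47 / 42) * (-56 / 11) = -3280 / 363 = -9.04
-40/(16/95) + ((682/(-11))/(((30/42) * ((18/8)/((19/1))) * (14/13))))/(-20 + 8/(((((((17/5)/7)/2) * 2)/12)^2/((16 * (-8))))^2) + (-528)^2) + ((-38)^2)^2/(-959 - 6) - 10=-8530672081803300929479/3542251475282546214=-2408.26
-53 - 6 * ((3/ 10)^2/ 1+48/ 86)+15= -41.89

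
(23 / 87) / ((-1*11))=-23 / 957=-0.02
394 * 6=2364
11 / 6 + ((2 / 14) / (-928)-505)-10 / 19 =-186503465 / 370272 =-503.69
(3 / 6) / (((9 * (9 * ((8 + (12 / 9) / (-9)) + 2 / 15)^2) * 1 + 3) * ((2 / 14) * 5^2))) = 0.00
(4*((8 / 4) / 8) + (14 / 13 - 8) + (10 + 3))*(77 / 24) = 1771 / 78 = 22.71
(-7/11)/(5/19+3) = -133/682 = -0.20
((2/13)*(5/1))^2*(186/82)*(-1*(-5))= 6.71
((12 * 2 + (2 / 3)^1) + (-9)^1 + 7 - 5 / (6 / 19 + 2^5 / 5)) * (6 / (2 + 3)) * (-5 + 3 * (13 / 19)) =-2349704 / 30305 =-77.54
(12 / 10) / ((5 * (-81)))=-2 / 675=-0.00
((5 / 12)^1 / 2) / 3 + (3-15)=-859 / 72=-11.93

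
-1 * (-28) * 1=28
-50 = -50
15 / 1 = 15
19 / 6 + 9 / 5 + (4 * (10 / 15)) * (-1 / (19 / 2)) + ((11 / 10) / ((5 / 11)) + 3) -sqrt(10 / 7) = 14401 / 1425 -sqrt(70) / 7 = 8.91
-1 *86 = -86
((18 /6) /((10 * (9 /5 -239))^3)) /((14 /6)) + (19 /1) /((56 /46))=1458026776135 /93420479936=15.61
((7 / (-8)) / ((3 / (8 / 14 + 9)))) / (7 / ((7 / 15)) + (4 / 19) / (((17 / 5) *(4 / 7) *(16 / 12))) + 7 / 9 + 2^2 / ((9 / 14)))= -21641 / 171174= -0.13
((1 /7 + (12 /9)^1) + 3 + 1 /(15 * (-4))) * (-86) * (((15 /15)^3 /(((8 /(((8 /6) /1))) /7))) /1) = -80539 /180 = -447.44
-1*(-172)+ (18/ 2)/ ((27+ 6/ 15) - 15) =10709/ 62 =172.73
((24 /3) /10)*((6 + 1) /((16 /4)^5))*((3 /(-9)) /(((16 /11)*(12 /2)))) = -77 /368640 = -0.00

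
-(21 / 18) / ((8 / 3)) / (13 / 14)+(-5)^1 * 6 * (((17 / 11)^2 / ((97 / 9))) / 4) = -2603893 / 1220648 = -2.13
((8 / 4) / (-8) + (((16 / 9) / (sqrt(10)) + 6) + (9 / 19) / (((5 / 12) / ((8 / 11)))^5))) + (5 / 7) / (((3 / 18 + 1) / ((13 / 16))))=8*sqrt(10) / 45 + 52184674024453 / 3748462025000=14.48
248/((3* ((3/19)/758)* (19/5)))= 939920/9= 104435.56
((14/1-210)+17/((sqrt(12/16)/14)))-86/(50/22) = -5846/25+476 * sqrt(3)/3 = 40.98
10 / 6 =5 / 3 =1.67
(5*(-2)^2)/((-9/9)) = -20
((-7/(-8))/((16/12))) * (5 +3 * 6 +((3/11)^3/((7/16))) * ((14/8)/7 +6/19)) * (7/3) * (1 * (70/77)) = 142666055/4450864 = 32.05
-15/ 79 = -0.19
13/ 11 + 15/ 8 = 269/ 88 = 3.06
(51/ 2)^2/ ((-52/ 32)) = -5202/ 13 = -400.15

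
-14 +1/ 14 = -195/ 14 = -13.93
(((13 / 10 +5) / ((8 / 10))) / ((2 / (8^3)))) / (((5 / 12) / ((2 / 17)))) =48384 / 85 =569.22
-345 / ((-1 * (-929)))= -345 / 929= -0.37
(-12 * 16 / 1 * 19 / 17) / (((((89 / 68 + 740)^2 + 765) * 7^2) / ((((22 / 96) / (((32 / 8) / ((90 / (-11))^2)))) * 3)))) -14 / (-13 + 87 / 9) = 3200194668831 / 761967723055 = 4.20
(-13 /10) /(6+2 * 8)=-13 /220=-0.06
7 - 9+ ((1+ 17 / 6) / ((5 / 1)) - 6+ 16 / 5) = -121 / 30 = -4.03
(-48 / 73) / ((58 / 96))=-2304 / 2117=-1.09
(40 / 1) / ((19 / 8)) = 320 / 19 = 16.84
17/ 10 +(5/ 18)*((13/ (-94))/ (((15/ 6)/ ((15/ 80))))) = 38287/ 22560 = 1.70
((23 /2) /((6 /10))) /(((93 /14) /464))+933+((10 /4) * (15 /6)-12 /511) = 1299093221 /570276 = 2278.01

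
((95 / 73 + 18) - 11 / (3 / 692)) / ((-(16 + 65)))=551449 / 17739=31.09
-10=-10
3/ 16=0.19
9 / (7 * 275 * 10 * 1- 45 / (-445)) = 801 / 1713259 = 0.00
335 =335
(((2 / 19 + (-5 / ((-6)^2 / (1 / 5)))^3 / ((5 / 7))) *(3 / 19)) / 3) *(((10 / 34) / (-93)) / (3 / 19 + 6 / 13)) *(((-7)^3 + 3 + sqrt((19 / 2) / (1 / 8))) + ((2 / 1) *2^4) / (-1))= 6063551 / 576423216- 6063551 *sqrt(19) / 107214718176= 0.01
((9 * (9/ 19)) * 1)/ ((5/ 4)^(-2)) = 2025/ 304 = 6.66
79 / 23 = 3.43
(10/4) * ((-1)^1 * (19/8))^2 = 1805/128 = 14.10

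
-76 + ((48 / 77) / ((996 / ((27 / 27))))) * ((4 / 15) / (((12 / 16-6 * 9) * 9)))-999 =-197556195439 / 183773205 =-1075.00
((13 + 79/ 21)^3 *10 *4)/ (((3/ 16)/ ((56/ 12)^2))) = 111652372480/ 5103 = 21879751.61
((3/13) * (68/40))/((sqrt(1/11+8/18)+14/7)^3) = 55483461/524596891 - 18797427 * sqrt(583)/5245968910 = 0.02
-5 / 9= -0.56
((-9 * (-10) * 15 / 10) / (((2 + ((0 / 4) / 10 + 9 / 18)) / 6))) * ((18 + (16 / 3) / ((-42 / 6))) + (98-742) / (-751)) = 30821688 / 5257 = 5862.98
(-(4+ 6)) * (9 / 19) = -90 / 19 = -4.74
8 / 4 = 2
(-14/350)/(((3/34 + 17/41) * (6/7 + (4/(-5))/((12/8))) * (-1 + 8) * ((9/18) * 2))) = -123/3505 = -0.04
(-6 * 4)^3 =-13824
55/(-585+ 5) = -11/116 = -0.09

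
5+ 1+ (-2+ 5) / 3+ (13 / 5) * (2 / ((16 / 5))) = 69 / 8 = 8.62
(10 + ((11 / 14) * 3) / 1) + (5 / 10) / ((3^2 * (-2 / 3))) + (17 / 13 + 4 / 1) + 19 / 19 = 20291 / 1092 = 18.58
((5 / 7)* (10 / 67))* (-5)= -250 / 469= -0.53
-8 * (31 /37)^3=-238328 /50653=-4.71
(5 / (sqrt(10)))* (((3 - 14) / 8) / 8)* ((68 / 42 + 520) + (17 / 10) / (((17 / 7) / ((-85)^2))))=-2577553* sqrt(10) / 5376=-1516.17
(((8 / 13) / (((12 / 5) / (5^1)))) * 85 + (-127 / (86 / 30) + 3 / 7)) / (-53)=-764216 / 622167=-1.23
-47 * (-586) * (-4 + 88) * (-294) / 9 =-75575248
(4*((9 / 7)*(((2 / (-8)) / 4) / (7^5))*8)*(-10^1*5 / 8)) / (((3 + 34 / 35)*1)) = 1125 / 4672346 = 0.00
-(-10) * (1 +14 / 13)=270 / 13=20.77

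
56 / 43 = 1.30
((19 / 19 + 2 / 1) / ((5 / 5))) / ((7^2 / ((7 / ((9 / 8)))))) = 8 / 21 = 0.38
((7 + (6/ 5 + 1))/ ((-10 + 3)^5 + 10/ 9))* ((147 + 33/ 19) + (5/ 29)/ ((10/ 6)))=-33952554/ 416702015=-0.08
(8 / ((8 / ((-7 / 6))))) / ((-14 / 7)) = 7 / 12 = 0.58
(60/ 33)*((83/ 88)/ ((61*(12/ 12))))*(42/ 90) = 0.01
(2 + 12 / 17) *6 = 276 / 17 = 16.24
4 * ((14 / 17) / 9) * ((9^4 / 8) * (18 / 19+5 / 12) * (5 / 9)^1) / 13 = 293895 / 16796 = 17.50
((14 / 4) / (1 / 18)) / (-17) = -63 / 17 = -3.71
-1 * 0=0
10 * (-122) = -1220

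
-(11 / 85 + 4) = -351 / 85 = -4.13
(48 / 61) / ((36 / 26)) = 104 / 183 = 0.57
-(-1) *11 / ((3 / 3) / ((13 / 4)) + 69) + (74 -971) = -808054 / 901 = -896.84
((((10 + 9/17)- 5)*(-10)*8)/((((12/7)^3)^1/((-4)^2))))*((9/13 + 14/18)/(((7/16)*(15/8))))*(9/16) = -25351424/17901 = -1416.20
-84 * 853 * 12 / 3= -286608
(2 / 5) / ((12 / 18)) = 3 / 5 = 0.60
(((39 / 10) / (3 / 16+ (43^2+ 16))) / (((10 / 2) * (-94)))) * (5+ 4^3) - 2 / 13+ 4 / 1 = 1753136318 / 455851825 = 3.85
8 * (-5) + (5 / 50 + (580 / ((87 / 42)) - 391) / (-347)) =-137343 / 3470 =-39.58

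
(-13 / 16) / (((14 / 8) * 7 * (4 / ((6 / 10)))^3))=-351 / 1568000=-0.00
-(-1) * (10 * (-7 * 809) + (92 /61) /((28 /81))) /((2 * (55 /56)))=-96716588 /3355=-28827.60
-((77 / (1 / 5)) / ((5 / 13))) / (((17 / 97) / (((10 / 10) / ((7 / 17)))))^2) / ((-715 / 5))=9409 / 7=1344.14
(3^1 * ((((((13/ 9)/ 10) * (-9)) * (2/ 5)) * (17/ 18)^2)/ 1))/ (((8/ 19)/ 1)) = -71383/ 21600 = -3.30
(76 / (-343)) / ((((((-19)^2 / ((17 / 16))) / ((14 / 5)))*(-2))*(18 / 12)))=0.00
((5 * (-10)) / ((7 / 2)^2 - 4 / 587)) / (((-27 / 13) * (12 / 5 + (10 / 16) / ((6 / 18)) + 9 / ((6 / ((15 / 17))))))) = 61048000 / 173816199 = 0.35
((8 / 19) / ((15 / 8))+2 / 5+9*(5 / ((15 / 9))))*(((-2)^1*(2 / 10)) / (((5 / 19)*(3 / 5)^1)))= -15746 / 225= -69.98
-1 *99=-99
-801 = -801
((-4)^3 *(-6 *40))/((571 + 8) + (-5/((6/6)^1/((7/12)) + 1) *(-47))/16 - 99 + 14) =1556480/50607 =30.76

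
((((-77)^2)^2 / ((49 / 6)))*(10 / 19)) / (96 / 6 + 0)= 10761135 / 76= 141593.88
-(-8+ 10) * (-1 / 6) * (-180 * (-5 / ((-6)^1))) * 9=-450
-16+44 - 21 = 7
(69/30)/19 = 23/190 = 0.12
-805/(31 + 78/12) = -322/15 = -21.47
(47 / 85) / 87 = 47 / 7395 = 0.01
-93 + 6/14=-648/7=-92.57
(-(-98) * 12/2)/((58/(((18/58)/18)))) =147/841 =0.17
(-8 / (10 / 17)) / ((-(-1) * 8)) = -17 / 10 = -1.70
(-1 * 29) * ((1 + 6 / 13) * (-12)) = 6612 / 13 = 508.62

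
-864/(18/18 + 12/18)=-2592/5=-518.40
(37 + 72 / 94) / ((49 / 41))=72775 / 2303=31.60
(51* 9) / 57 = 153 / 19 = 8.05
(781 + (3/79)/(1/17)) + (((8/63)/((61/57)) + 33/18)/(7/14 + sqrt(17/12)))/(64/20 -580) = 781.64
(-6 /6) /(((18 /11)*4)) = -11 /72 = -0.15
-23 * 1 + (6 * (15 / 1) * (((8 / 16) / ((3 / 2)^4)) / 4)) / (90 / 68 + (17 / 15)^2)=-22.15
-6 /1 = -6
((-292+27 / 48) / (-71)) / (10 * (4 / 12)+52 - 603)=-0.01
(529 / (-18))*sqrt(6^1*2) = -529*sqrt(3) / 9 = -101.81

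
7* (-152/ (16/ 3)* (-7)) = 2793/ 2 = 1396.50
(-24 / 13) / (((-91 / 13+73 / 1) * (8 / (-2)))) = 1 / 143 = 0.01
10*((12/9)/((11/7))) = 8.48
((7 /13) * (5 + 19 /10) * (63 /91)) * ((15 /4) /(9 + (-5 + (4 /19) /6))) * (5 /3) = 10773 /2704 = 3.98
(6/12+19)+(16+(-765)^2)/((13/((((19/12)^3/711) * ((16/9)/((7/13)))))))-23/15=20505421781/24188220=847.74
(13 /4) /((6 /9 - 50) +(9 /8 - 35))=-78 /1997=-0.04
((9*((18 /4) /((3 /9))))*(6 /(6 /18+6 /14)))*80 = 76545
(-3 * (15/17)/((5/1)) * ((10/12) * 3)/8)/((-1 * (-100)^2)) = 9/544000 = 0.00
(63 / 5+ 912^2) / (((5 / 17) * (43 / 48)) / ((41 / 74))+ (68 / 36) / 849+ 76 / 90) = 177190006795128 / 281673797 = 629061.02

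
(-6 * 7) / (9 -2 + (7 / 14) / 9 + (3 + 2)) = -108 / 31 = -3.48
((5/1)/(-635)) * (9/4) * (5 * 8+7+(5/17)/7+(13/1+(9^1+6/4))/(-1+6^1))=-554157/604520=-0.92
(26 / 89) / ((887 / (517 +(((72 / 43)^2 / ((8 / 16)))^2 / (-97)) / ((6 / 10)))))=4453027600034 / 26179369512271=0.17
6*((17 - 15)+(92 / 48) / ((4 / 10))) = 163 / 4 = 40.75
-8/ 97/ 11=-8/ 1067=-0.01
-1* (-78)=78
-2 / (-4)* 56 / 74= 0.38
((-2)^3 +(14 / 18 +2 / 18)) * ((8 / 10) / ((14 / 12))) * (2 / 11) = -1024 / 1155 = -0.89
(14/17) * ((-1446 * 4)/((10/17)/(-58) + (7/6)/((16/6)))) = -37572864/3371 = -11145.91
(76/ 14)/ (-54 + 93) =38/ 273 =0.14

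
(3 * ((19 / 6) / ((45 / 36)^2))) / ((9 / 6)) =4.05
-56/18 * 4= -112/9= -12.44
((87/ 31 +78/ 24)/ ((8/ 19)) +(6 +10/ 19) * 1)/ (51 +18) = 131373/ 433504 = 0.30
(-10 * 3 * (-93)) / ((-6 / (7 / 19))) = -3255 / 19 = -171.32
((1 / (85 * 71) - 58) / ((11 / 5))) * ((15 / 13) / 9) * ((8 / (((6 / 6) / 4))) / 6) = -18.03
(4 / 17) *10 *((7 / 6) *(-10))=-27.45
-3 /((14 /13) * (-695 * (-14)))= -39 /136220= -0.00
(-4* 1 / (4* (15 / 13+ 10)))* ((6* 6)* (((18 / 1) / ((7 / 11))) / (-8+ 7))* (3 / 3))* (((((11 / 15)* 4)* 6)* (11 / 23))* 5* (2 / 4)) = 1921.16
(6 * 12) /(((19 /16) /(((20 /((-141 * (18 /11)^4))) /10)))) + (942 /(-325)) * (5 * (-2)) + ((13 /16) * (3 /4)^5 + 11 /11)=62515265193481 /2079857295360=30.06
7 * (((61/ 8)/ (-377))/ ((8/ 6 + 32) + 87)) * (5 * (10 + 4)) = -44835/ 544388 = -0.08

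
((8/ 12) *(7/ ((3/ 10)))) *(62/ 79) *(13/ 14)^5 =57550415/ 6828444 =8.43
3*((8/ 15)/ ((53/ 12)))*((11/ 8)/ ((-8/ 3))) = -99/ 530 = -0.19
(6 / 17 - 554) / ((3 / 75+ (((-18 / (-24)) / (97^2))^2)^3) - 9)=668717496492959995778757211340800 / 10822253406906891899385921750463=61.79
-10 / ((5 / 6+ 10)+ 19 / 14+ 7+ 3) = -105 / 233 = -0.45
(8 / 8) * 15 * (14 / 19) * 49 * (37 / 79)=380730 / 1501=253.65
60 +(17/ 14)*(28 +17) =1605/ 14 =114.64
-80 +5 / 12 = -955 / 12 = -79.58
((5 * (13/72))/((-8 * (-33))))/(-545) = -13/2071872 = -0.00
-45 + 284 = 239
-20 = -20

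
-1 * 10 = -10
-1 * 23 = -23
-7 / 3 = -2.33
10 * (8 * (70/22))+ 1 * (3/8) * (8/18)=16811/66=254.71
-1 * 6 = -6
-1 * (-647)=647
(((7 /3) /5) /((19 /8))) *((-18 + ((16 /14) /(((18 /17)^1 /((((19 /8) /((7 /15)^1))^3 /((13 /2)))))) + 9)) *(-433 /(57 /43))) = -159797176501 /193163880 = -827.26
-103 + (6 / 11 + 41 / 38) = -42375 / 418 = -101.38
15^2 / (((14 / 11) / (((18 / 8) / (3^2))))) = 2475 / 56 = 44.20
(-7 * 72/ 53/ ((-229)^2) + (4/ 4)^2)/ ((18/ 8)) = 11115476/ 25014357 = 0.44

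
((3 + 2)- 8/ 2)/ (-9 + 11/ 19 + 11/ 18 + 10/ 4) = -171/ 908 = -0.19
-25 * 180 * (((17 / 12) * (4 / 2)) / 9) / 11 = -4250 / 33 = -128.79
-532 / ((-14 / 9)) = 342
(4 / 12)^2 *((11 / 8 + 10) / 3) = 91 / 216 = 0.42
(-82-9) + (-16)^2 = 165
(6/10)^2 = 9/25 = 0.36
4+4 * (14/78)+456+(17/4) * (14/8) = 292129/624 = 468.16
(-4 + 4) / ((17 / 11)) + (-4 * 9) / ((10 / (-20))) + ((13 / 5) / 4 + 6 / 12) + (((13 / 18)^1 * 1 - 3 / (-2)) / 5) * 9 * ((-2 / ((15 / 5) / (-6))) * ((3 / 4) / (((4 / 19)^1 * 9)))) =4769 / 60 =79.48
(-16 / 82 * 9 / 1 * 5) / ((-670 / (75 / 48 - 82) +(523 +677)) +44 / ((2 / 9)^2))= -463320 / 110775317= -0.00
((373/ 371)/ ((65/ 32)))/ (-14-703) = -11936/ 17290455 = -0.00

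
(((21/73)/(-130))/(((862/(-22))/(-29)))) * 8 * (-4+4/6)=17864/409019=0.04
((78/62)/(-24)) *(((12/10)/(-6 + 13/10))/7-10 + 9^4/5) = -27846767/407960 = -68.26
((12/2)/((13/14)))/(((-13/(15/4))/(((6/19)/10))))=-189/3211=-0.06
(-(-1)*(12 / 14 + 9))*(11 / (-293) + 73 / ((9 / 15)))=2458976 / 2051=1198.92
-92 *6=-552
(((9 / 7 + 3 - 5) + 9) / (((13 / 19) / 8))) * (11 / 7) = 96976 / 637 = 152.24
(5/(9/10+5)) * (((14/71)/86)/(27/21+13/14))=4900/5583937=0.00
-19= -19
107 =107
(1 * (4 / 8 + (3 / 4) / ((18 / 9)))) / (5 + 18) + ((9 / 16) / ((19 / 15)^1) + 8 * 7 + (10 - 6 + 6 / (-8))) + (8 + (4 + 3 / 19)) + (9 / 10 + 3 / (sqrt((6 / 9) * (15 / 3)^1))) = 74.43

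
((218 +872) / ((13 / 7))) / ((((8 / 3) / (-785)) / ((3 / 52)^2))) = -80858925 / 140608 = -575.07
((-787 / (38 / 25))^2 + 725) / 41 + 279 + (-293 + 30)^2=4499751917 / 59204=76004.19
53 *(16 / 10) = 424 / 5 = 84.80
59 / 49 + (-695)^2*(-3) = -71004616 / 49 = -1449073.80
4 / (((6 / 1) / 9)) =6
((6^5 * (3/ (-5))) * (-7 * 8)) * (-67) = -87526656/ 5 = -17505331.20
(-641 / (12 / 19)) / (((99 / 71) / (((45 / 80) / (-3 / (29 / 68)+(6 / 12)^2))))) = 25076561 / 415536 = 60.35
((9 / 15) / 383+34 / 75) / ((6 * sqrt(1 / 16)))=26134 / 86175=0.30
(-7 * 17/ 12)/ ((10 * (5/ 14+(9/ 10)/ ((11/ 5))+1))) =-539/ 960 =-0.56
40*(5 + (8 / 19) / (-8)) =3760 / 19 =197.89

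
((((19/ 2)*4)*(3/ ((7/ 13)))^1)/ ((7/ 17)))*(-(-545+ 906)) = -185612.94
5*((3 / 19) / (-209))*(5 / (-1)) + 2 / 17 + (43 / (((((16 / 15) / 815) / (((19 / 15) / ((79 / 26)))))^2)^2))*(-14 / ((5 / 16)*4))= -6673651865270490948876713451 / 1346254396450304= -4957199681477.02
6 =6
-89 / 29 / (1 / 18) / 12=-4.60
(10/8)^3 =125/64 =1.95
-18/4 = -4.50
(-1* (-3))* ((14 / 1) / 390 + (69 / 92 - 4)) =-2507 / 260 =-9.64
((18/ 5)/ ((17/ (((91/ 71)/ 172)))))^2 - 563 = -151656086325539/ 269371380100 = -563.00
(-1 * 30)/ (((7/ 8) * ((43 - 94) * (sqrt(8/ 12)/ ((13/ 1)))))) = 520 * sqrt(6)/ 119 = 10.70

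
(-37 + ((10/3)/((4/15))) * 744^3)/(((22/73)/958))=180006086507821/11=16364189682529.18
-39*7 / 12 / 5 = -4.55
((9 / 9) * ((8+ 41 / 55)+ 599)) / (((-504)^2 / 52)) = 8047 / 64680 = 0.12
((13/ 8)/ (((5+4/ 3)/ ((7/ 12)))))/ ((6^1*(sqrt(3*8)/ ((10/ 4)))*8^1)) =455*sqrt(6)/ 700416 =0.00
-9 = -9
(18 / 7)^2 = 324 / 49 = 6.61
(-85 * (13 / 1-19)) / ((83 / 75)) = 38250 / 83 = 460.84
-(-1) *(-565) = -565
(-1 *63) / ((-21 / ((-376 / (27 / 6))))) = -752 / 3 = -250.67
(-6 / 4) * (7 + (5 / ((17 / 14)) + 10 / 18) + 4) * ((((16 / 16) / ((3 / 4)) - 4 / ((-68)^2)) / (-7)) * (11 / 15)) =60946369 / 18571140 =3.28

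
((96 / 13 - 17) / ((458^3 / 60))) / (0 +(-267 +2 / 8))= 0.00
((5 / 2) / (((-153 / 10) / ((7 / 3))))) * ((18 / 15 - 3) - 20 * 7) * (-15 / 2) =-124075 / 306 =-405.47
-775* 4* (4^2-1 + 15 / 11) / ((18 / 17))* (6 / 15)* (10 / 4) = -527000 / 11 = -47909.09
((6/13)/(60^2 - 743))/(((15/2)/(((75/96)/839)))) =5/249290392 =0.00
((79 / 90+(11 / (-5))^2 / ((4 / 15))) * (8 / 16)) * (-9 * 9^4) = -4494285 / 8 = -561785.62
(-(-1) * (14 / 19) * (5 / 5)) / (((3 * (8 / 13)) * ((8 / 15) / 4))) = 455 / 152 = 2.99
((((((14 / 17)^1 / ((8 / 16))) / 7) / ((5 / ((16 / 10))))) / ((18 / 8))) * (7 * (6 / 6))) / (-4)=-224 / 3825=-0.06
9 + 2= 11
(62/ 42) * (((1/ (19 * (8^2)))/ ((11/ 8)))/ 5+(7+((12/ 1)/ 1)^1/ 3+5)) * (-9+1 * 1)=-1382197/ 7315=-188.95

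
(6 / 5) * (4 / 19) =0.25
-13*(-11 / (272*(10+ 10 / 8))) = 143 / 3060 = 0.05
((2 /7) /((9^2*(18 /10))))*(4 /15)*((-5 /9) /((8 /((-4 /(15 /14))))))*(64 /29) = 512 /1712421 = 0.00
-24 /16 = -3 /2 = -1.50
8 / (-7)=-8 / 7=-1.14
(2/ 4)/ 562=1/ 1124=0.00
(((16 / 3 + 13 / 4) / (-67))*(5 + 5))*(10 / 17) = -2575 / 3417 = -0.75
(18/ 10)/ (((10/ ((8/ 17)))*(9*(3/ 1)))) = 4/ 1275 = 0.00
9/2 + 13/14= 5.43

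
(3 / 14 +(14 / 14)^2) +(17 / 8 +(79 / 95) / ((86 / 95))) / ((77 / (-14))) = 8753 / 13244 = 0.66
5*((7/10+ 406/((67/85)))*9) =3110121/134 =23209.86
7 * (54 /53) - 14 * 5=-3332 /53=-62.87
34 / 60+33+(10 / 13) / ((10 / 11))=13421 / 390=34.41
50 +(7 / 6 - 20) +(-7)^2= 481 / 6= 80.17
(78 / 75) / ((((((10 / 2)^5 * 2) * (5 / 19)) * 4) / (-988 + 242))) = -92131 / 781250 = -0.12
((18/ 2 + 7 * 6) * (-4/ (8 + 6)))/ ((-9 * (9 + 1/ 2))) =68/ 399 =0.17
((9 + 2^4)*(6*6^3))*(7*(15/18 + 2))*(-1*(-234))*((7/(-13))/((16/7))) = -35423325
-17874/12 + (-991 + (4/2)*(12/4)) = -4949/2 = -2474.50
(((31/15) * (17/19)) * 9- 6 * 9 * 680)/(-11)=3336.67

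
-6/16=-3/8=-0.38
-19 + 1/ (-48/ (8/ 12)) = -1369/ 72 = -19.01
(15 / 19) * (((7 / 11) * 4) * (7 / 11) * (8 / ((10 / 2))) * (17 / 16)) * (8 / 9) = 1.93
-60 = -60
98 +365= 463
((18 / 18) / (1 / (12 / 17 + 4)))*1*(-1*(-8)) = 640 / 17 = 37.65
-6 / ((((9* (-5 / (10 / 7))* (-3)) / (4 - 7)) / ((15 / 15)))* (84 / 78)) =26 / 147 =0.18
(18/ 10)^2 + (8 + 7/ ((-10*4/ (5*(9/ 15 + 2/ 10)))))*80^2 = 1168081/ 25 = 46723.24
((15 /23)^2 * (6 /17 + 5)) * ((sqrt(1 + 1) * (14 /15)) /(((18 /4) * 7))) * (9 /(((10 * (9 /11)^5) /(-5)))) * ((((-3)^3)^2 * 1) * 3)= -146556410 * sqrt(2) /80937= -2560.78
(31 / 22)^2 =961 / 484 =1.99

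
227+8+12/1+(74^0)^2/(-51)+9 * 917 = 433499/51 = 8499.98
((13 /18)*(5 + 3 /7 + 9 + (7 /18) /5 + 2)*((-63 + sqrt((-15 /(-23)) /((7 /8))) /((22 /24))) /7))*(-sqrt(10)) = -540748*sqrt(483) /2343033 + 135187*sqrt(10) /1260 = 334.21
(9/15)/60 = 1/100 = 0.01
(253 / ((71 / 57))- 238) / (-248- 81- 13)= 2477 / 24282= 0.10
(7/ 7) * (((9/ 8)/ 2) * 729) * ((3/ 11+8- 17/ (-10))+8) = 12971097/ 1760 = 7369.94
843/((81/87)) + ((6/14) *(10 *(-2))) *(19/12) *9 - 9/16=789001/1008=782.74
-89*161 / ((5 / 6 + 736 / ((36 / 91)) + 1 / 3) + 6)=-257922 / 33617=-7.67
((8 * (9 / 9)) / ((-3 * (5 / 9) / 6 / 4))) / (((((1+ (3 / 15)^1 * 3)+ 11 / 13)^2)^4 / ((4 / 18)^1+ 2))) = -81573072100000000 / 408485828788939521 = -0.20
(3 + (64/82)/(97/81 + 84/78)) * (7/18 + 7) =14553791/589170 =24.70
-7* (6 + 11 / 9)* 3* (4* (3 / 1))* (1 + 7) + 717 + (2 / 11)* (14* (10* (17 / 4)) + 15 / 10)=-13734.55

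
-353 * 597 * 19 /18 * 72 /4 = -4004079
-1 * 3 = -3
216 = 216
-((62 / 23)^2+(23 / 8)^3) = -8404471 / 270848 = -31.03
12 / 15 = 4 / 5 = 0.80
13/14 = 0.93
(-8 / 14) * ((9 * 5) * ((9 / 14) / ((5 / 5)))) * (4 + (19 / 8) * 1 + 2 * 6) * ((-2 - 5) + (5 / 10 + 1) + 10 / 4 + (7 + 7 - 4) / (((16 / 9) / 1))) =-25515 / 32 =-797.34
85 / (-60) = -1.42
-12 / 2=-6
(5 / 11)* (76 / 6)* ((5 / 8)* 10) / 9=2375 / 594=4.00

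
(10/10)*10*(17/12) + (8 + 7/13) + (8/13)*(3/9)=1787/78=22.91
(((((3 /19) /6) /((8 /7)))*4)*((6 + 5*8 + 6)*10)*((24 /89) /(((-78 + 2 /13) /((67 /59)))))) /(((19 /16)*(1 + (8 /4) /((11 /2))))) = -5072704 /43599053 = -0.12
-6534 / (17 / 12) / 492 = -6534 / 697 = -9.37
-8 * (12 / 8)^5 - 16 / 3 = -66.08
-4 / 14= -2 / 7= -0.29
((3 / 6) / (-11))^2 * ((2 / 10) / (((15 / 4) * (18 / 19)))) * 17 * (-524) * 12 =-338504 / 27225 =-12.43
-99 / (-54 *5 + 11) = 0.38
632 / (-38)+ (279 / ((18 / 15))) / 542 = -333709 / 20596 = -16.20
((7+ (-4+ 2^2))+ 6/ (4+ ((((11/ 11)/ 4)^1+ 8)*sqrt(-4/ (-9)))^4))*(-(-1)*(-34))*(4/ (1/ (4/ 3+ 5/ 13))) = -55224616/ 33735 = -1637.01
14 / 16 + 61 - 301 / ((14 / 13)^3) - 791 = -47536 / 49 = -970.12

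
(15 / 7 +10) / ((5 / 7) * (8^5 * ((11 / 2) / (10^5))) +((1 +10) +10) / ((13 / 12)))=0.59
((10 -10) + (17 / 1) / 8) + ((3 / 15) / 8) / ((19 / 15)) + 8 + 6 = 16.14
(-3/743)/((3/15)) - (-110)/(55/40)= 79.98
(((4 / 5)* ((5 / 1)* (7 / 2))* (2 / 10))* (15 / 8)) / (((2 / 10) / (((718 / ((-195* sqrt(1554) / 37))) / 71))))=-359* sqrt(1554) / 11076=-1.28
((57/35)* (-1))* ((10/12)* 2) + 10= 7.29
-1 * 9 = -9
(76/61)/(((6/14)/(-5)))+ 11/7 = -16607/1281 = -12.96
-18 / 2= -9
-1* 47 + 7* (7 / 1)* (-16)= -831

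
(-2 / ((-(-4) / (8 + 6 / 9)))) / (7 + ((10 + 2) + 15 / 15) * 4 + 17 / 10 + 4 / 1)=-0.07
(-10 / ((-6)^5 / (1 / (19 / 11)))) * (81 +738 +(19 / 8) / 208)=74955925 / 122923008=0.61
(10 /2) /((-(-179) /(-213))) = -1065 /179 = -5.95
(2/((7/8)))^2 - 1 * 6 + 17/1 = 795/49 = 16.22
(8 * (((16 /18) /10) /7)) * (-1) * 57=-608 /105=-5.79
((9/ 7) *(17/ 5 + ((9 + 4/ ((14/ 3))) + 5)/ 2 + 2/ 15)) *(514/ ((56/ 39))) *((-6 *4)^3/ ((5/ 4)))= -478440608256/ 8575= -55794823.12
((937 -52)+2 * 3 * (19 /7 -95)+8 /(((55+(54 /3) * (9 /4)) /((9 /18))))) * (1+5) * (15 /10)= 3986865 /1337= 2981.95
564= 564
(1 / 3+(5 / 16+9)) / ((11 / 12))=463 / 44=10.52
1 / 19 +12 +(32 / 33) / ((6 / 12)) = 8773 / 627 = 13.99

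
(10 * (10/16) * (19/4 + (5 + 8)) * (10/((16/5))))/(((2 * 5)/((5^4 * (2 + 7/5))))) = 18859375/256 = 73669.43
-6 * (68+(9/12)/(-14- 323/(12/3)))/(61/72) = -481.52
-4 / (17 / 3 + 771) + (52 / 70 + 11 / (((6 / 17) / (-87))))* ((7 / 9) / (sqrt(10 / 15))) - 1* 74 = -63251* sqrt(6) / 60 - 86216 / 1165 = -2656.22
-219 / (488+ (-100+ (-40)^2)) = -219 / 1988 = -0.11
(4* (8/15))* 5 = 32/3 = 10.67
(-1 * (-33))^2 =1089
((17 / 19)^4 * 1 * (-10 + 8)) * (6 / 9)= -334084 / 390963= -0.85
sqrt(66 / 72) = sqrt(33) / 6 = 0.96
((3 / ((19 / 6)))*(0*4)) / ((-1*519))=0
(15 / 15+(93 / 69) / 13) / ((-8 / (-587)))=80.98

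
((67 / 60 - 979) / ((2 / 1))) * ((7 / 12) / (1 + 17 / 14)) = -128.81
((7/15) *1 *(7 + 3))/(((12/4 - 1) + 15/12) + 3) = 56/75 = 0.75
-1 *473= -473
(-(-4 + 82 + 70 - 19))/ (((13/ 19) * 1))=-2451/ 13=-188.54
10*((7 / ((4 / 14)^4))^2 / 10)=282475249 / 256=1103418.94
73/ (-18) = -73/ 18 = -4.06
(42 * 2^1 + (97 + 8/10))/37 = 909/185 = 4.91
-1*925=-925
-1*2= -2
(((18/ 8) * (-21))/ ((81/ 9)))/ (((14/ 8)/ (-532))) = 1596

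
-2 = -2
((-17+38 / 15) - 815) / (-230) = 6221 / 1725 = 3.61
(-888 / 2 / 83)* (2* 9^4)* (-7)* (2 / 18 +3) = 1528686.65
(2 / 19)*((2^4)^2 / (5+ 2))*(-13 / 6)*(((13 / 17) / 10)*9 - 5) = 1219712 / 33915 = 35.96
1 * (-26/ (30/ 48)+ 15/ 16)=-3253/ 80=-40.66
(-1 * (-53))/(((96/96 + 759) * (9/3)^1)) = 53/2280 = 0.02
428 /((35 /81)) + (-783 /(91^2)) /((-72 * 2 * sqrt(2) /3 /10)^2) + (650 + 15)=8773949957 /5299840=1655.51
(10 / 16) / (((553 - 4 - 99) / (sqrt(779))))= sqrt(779) / 720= 0.04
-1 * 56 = -56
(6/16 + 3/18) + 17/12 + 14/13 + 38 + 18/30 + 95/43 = 2941093/67080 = 43.84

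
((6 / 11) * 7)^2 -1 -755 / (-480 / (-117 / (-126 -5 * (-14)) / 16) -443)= 267489436 / 19437077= 13.76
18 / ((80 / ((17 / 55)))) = 153 / 2200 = 0.07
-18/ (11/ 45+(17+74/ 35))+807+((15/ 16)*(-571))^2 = 224301450273/ 780544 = 287365.54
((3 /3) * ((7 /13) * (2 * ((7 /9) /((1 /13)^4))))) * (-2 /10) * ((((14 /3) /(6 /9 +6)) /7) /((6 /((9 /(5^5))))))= -107653 /468750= -0.23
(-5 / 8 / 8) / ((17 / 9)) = -45 / 1088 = -0.04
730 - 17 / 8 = 5823 / 8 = 727.88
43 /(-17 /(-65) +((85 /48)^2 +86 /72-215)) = -6439680 /31510727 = -0.20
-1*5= -5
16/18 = 8/9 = 0.89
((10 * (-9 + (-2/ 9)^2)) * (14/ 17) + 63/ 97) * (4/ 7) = -5576428/ 133569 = -41.75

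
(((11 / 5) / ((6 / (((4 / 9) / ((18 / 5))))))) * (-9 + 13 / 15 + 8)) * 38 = -836 / 3645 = -0.23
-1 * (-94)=94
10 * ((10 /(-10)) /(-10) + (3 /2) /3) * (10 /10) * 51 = 306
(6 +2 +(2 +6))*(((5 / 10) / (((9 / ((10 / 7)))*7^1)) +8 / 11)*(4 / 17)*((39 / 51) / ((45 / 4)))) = 11924224 / 63087255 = 0.19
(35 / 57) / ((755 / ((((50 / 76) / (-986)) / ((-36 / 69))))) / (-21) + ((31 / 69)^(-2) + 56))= -27076175 / 1236952514499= -0.00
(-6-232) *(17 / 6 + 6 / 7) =-2635 / 3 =-878.33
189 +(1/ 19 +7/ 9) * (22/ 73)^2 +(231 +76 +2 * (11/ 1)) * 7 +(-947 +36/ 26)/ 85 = 2498171295493/ 1006941195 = 2480.95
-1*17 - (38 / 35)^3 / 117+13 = -20120372 / 5016375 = -4.01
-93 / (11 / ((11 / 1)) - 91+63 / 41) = 41 / 39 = 1.05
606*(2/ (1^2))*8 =9696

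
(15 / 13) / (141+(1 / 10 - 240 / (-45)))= 450 / 57109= 0.01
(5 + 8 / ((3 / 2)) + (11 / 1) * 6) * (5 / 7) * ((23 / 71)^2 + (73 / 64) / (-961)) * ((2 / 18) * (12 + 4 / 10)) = 2455461889 / 315042336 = 7.79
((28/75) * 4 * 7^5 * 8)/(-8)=-1882384/75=-25098.45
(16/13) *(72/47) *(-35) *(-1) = 40320/611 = 65.99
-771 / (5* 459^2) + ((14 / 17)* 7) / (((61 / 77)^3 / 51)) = 47129527862653 / 79700973435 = 591.33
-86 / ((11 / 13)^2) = -14534 / 121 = -120.12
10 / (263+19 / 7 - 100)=7 / 116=0.06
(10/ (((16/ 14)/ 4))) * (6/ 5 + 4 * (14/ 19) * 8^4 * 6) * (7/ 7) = 2535250.42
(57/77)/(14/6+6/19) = 3249/11627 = 0.28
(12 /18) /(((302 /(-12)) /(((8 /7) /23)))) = -32 /24311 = -0.00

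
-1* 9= -9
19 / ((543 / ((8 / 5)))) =152 / 2715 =0.06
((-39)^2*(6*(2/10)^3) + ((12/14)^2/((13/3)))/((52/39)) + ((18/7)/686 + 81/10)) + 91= 1344023251/7803250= 172.24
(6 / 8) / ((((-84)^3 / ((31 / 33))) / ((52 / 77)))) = -403 / 502020288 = -0.00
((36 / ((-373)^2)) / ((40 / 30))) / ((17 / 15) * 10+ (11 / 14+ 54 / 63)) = 1134 / 75825305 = 0.00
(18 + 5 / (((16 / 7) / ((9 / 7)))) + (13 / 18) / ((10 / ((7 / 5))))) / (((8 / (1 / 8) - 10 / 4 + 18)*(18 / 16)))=75289 / 321975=0.23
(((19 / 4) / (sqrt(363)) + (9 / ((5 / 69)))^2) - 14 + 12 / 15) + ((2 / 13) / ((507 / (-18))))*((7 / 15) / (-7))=19*sqrt(3) / 132 + 846528287 / 54925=15412.69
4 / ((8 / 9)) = 9 / 2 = 4.50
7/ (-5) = -7/ 5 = -1.40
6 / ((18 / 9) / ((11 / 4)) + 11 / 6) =396 / 169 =2.34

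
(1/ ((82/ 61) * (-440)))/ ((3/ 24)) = -61/ 4510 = -0.01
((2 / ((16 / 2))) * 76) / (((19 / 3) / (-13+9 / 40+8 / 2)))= -1053 / 40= -26.32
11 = 11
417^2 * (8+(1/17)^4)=116187239241/83521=1391114.08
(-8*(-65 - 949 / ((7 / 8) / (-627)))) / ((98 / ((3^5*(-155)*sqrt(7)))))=717100771140*sqrt(7) / 343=5531400307.32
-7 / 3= -2.33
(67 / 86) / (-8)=-67 / 688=-0.10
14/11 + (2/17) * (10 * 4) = 1118/187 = 5.98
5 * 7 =35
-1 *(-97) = 97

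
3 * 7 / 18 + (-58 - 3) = -359 / 6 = -59.83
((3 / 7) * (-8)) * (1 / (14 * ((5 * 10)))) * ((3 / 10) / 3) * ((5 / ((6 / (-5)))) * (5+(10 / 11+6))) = 131 / 5390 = 0.02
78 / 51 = 26 / 17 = 1.53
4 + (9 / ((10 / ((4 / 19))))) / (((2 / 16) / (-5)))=-68 / 19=-3.58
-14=-14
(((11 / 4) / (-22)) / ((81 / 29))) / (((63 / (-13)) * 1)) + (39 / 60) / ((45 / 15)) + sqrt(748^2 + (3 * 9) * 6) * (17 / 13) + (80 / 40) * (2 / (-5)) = -23437 / 40824 + 17 * sqrt(559666) / 13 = 977.72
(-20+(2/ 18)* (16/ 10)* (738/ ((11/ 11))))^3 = 171879616/ 125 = 1375036.93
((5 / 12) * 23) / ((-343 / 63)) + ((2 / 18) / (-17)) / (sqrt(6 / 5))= -1.77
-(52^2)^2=-7311616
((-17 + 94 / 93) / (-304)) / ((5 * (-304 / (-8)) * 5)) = 1487 / 26858400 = 0.00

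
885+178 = 1063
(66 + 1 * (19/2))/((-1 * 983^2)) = -151/1932578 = -0.00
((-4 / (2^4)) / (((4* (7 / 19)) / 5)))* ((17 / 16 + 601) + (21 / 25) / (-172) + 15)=-201654429 / 385280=-523.40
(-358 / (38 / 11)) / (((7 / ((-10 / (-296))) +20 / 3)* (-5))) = 5907 / 60952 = 0.10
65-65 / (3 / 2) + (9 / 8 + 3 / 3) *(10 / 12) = 375 / 16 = 23.44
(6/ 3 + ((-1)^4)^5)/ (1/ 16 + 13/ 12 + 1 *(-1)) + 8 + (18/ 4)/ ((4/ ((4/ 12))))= 1621/ 56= 28.95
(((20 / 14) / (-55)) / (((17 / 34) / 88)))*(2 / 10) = -32 / 35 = -0.91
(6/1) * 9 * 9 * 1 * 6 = 2916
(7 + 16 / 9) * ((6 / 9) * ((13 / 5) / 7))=2054 / 945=2.17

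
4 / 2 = 2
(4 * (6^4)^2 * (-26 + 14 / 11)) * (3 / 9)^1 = -609140736 / 11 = -55376430.55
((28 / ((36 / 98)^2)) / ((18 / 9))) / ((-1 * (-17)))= 16807 / 2754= 6.10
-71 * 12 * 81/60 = -1150.20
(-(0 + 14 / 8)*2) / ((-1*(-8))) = -7 / 16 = -0.44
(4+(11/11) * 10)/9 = 14/9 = 1.56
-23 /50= -0.46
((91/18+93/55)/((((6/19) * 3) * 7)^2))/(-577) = -0.00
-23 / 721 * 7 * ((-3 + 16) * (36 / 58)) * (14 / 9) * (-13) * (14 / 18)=761852 / 26883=28.34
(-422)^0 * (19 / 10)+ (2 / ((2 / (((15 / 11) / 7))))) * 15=3713 / 770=4.82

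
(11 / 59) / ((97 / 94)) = 1034 / 5723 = 0.18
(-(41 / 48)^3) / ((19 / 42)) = -482447 / 350208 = -1.38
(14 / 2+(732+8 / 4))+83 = 824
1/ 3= 0.33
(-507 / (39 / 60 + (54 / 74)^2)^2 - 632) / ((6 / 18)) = -3127759716984 / 1048270129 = -2983.73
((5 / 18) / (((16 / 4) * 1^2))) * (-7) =-35 / 72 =-0.49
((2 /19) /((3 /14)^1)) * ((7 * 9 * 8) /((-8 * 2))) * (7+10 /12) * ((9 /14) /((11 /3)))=-8883 /418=-21.25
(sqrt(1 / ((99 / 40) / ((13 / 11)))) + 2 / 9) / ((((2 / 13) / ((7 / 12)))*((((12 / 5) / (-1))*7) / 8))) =-65*sqrt(130) / 594-65 / 162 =-1.65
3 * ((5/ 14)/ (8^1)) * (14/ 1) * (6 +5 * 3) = 315/ 8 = 39.38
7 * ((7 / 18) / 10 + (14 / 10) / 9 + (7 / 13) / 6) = 931 / 468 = 1.99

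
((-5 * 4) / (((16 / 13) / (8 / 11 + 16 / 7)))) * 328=-1236560 / 77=-16059.22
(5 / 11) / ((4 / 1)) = 5 / 44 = 0.11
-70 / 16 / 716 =-35 / 5728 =-0.01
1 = 1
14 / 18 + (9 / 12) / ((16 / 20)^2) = 1123 / 576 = 1.95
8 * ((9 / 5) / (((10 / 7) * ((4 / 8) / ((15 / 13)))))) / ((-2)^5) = -189 / 260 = -0.73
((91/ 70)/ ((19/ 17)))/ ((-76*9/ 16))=-442/ 16245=-0.03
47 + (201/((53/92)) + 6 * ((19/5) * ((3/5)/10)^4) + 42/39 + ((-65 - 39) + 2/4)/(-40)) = 8603249721601/21531250000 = 399.57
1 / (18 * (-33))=-1 / 594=-0.00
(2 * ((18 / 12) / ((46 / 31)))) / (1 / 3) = 279 / 46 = 6.07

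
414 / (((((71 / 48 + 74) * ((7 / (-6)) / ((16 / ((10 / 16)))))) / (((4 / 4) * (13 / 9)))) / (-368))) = 63975.71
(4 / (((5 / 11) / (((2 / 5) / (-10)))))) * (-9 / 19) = 396 / 2375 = 0.17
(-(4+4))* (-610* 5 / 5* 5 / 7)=24400 / 7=3485.71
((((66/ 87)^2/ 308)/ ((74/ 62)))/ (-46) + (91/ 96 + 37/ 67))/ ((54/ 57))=918437590583/ 580018888512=1.58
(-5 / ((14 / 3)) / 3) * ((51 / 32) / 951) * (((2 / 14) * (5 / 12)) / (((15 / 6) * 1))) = -85 / 5964672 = -0.00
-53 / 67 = -0.79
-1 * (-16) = 16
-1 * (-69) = 69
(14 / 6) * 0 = 0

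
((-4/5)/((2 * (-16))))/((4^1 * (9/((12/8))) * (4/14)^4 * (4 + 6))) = 0.02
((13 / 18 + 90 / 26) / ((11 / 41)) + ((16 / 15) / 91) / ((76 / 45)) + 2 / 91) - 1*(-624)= 19906345 / 31122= 639.62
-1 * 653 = -653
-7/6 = -1.17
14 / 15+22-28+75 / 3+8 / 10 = 311 / 15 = 20.73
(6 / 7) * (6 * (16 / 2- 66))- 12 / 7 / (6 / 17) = -2122 / 7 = -303.14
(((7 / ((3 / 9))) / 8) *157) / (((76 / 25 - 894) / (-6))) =35325 / 12728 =2.78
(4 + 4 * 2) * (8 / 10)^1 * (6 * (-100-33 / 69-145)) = -1626048 / 115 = -14139.55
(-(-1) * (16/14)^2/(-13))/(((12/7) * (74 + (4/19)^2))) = -2888/3648645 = -0.00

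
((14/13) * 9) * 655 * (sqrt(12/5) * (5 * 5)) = 825300 * sqrt(15)/13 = 245874.86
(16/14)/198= 4/693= 0.01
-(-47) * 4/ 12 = 15.67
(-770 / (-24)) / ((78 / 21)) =2695 / 312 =8.64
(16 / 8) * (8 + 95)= 206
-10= -10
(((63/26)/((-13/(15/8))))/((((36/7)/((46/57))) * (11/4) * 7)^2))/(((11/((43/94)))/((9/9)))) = -796145/824372642808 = -0.00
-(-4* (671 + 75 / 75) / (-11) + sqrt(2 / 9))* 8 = -21504 / 11 - 8* sqrt(2) / 3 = -1958.68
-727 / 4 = -181.75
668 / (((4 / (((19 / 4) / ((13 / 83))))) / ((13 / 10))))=263359 / 40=6583.98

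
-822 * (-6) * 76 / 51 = 124944 / 17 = 7349.65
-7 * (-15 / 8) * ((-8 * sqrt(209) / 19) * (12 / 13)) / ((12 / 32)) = -3360 * sqrt(209) / 247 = -196.66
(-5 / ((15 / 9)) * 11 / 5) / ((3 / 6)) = -66 / 5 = -13.20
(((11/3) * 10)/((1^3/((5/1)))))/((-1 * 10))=-55/3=-18.33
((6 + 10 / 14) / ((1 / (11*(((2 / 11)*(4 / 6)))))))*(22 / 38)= 2068 / 399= 5.18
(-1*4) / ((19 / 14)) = -56 / 19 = -2.95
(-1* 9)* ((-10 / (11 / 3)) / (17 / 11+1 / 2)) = 12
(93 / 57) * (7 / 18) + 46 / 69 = 445 / 342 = 1.30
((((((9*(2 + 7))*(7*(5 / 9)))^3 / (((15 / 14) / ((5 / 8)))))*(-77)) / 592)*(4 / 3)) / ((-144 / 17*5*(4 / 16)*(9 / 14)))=550009075 / 1184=464534.69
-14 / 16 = -0.88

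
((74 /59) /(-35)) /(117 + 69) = -37 /192045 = -0.00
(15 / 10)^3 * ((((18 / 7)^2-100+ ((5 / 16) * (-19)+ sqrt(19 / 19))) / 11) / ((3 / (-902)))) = 28445103 / 3136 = 9070.50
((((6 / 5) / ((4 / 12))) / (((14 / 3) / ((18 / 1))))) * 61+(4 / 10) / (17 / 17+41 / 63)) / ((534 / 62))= 15934341 / 161980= 98.37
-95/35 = -19/7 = -2.71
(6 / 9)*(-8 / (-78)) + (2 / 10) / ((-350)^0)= 157 / 585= 0.27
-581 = -581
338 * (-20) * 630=-4258800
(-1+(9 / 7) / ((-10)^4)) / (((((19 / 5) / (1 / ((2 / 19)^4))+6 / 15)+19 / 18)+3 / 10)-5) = 4320614421 / 14017780000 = 0.31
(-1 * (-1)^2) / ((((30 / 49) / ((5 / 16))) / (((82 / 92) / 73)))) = -2009 / 322368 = -0.01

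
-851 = -851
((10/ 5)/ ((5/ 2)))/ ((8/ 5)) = 1/ 2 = 0.50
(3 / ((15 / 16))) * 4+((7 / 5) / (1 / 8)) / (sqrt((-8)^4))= 519 / 40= 12.98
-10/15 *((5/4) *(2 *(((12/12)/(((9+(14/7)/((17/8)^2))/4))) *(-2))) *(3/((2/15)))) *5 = 433500/2729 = 158.85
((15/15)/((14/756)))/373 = 54/373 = 0.14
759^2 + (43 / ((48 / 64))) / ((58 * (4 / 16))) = 50119391 / 87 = 576084.95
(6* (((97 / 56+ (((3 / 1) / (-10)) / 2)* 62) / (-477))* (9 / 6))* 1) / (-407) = -2119 / 6039880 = -0.00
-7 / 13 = -0.54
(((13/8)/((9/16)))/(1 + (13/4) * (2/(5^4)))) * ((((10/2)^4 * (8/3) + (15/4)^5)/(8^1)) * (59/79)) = 3546476171875/5517268992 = 642.80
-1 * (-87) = 87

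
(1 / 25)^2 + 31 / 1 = 19376 / 625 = 31.00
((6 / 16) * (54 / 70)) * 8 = 81 / 35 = 2.31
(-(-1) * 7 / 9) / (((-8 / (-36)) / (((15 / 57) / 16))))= 35 / 608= 0.06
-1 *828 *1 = -828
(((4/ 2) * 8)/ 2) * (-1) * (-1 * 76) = 608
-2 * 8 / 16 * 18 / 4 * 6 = -27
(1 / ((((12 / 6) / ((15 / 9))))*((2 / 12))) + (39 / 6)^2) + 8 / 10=961 / 20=48.05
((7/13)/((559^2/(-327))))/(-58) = 2289/235610674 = 0.00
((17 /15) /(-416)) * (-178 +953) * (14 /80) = -3689 /9984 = -0.37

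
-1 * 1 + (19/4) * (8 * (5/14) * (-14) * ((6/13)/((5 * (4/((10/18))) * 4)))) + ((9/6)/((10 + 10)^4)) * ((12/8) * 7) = -1.61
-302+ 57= -245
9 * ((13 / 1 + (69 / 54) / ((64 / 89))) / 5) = 17023 / 640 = 26.60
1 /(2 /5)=5 /2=2.50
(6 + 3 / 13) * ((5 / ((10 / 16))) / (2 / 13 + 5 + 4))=648 / 119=5.45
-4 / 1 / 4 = -1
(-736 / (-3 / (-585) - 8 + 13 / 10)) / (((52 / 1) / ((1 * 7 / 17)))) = 5520 / 6341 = 0.87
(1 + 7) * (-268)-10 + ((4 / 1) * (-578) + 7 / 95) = -4465.93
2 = 2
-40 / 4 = -10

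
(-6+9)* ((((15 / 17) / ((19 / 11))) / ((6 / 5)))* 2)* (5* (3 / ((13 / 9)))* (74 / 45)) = 183150 / 4199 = 43.62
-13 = -13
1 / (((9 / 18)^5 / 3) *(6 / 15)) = 240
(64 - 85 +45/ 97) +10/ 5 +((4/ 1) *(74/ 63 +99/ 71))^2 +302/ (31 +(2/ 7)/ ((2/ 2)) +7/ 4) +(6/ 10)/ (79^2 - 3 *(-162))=165961175329460503/ 1725180938628525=96.20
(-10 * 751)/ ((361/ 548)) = -4115480/ 361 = -11400.22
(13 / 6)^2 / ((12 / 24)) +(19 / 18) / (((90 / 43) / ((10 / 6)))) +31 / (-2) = -5123 / 972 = -5.27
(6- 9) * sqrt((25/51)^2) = -25/17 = -1.47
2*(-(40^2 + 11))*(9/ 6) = -4833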